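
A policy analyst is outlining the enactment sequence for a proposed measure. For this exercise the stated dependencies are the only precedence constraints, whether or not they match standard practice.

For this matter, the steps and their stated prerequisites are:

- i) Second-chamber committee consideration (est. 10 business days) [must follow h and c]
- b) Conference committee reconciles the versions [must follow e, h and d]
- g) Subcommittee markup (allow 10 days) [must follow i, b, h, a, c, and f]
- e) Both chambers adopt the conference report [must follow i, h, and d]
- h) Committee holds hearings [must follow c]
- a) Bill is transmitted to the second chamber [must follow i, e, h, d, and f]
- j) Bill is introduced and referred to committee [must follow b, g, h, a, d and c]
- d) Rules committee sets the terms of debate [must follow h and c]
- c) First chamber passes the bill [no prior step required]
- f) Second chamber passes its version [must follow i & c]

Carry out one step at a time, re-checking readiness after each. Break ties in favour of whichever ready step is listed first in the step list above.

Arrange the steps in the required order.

c, h, i, d, e, b, f, a, g, j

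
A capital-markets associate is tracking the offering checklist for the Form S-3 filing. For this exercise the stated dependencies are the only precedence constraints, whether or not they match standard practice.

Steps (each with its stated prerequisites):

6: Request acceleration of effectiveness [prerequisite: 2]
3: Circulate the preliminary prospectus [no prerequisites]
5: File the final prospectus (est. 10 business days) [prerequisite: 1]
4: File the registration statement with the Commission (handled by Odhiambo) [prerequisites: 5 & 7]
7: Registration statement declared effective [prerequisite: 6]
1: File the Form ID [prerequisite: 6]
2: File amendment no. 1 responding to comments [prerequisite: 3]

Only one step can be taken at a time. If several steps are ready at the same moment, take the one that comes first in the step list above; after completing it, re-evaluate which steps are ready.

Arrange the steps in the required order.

3 2 6 7 1 5 4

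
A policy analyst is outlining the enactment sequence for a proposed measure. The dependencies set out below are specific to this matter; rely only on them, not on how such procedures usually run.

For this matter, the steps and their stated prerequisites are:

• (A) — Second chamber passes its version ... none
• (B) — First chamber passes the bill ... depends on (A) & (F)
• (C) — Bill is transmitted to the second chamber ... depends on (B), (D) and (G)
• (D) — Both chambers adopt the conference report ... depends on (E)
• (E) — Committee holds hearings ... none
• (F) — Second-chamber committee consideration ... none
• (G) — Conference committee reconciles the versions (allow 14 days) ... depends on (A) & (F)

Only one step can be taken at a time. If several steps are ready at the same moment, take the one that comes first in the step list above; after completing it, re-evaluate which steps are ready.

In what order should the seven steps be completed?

(A), (E), (D), (F), (B), (G), (C)

(A), (E) and (F) have no prerequisites; (A) is listed earlier, so (A) is first.
Now (E) and (F) have their prerequisites met. (E) is listed earlier, so (E) next.
(D) now also ready, so the ready set is {(D), (F)}; (D) is listed earlier → (D).
That leaves (F) as the only ready step → (F).
Now (B) and (G) have their prerequisites met. (B) is listed earlier, so (B) next.
Next only (G) has its prerequisites met → (G).
That leaves (C) as the only ready step → (C).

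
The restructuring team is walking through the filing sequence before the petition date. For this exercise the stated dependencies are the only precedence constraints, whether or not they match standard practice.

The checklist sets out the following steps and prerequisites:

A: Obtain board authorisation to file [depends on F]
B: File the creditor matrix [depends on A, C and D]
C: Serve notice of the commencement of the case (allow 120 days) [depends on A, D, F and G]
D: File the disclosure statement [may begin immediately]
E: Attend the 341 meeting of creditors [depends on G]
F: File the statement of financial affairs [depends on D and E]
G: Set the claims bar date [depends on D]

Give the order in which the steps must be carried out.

D → G → E → F → A → C → B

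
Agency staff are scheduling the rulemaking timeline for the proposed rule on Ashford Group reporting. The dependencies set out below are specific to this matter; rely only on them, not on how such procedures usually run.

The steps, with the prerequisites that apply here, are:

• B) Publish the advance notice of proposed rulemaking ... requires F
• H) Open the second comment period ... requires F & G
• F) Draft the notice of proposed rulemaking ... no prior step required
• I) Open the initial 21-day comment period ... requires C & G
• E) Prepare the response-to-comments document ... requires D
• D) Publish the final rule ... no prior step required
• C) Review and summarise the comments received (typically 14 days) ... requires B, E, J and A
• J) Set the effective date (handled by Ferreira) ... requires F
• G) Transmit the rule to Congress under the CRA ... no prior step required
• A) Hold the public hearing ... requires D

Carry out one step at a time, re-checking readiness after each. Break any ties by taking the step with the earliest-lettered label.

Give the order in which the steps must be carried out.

D, F and G have no prerequisites; D has the earlier label, so D is first.
A, E, F and G are all available; A has the earlier label → A.
Ready: E, F and G. E has the earlier label → E.
F and G are both available; F has the earlier label → F.
Ready: B, G and J. B has the earlier label → B.
G and J are both available; G has the earlier label → G.
H now also ready, so the ready set is {H, J}; H has the earlier label → H.
Next only J has its prerequisites met → J.
That leaves C as the only ready step → C.
I needed C and G, now all done → I.

D, A, E, F, B, G, H, J, C, I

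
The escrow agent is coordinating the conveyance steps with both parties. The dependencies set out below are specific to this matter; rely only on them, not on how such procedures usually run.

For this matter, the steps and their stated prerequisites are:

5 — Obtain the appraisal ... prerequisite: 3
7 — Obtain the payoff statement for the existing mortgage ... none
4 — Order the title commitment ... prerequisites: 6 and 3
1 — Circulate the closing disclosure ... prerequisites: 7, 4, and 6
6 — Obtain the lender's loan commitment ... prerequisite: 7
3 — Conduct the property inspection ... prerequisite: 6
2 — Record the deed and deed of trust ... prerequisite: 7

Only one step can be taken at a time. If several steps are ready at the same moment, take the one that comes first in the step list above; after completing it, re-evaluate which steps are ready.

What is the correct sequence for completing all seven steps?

7 → 6 → 3 → 5 → 4 → 1 → 2

7 is the only step with nothing outstanding, so it goes first.
6 and 2 are both available; 6 is listed earlier → 6.
3 now also ready, so the ready set is {3, 2}; 3 is listed earlier → 3.
5 and 4 now also ready, so the ready set is {5, 4, 2}; 5 is listed earlier → 5.
Now 4 and 2 have their prerequisites met. 4 is listed earlier, so 4 next.
1 now also ready, so the ready set is {1, 2}; 1 is listed earlier → 1.
2 is the only step now ready → 2.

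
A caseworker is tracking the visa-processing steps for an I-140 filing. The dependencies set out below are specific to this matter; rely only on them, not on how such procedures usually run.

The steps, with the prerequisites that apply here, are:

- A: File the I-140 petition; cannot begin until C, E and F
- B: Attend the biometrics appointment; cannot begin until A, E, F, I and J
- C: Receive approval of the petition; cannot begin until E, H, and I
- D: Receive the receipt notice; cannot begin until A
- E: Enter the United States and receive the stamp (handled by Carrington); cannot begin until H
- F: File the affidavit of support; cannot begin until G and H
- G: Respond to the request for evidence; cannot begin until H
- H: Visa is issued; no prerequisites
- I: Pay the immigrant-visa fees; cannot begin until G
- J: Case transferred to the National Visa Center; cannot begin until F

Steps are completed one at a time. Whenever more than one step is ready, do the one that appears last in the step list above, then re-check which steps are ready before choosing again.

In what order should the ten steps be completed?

H, G, I, F, J, E, C, A, D, B

H has no prerequisites → H first.
Ready: G and E. G is listed later → G.
I, F and E are all available; I is listed later → I.
Ready: F and E. F is listed later → F.
Ready: J and E. J is listed later → J.
E needed H, now all done → E.
C is the only step now ready → C.
A needed F, E and C, now all done → A.
Now D and B have their prerequisites met. D is listed later, so D next.
B needed J, I, F, E and A, now all done → B.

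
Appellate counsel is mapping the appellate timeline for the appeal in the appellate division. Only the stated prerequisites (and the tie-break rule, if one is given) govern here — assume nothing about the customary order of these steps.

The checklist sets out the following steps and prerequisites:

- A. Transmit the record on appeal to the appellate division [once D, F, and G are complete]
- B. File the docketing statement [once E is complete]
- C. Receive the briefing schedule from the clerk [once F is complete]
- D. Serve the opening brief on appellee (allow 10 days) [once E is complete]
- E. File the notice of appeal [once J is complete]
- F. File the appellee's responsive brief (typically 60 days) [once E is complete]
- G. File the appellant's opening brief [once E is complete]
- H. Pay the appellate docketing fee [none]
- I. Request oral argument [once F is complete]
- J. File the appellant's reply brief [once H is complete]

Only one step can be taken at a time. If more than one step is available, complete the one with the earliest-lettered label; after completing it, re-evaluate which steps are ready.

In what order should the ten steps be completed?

Only H has no prerequisites, so it is first.
That leaves J as the only ready step → J.
That leaves E as the only ready step → E.
Now B, D, F and G have their prerequisites met. B has the earlier label, so B next.
D, F and G are all available; D has the earlier label → D.
Ready: F and G. F has the earlier label → F.
Now C, G and I have their prerequisites met. C has the earlier label, so C next.
Now G and I have their prerequisites met. G has the earlier label, so G next.
A and I are both available; A has the earlier label → A.
I needed F, now all done → I.

H, J, E, B, D, F, C, G, A, I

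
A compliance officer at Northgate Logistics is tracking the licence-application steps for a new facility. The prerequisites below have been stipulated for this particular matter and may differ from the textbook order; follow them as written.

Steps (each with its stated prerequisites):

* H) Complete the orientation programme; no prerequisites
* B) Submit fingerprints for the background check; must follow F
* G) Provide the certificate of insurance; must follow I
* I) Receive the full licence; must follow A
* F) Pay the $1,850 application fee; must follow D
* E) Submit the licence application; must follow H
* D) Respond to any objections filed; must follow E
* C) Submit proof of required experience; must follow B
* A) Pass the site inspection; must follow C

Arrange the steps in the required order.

H, E, D, F, B, C, A, I, G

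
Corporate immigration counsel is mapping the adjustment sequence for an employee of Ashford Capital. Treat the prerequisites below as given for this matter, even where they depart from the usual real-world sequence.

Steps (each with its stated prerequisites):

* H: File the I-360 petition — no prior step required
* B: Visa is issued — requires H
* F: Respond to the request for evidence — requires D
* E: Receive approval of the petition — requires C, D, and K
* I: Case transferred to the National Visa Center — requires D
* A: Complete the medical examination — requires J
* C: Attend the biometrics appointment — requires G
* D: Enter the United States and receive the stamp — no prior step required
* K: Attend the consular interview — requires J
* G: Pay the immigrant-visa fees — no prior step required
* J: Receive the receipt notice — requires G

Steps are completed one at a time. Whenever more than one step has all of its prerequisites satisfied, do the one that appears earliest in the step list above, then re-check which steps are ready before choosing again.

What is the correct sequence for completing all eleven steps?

H, D and G have no prerequisites; H is listed earlier, so H is first.
B now also ready, so the ready set is {B, D, G}; B is listed earlier → B.
Now D and G have their prerequisites met. D is listed earlier, so D next.
Now F, I and G have their prerequisites met. F is listed earlier, so F next.
Ready: I and G. I is listed earlier → I.
That leaves G as the only ready step → G.
Ready: C and J. C is listed earlier → C.
J is the only step now ready → J.
Ready: A and K. A is listed earlier → A.
That leaves K as the only ready step → K.
E needed C, D and K, now all done → E.

H → B → D → F → I → G → C → J → A → K → E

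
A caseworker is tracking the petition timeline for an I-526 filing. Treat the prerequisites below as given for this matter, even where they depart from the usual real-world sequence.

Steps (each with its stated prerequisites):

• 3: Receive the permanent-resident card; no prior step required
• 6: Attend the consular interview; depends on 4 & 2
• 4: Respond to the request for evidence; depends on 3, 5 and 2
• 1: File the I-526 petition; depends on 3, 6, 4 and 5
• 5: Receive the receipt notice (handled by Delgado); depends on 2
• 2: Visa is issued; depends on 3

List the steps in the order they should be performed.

3 2 5 4 6 1

3 has no prerequisites → 3 first.
2 is the only step now ready → 2.
5 needed 2, now all done → 5.
Next only 4 has its prerequisites met → 4.
6 needed 4 and 2, now all done → 6.
That leaves 1 as the only ready step → 1.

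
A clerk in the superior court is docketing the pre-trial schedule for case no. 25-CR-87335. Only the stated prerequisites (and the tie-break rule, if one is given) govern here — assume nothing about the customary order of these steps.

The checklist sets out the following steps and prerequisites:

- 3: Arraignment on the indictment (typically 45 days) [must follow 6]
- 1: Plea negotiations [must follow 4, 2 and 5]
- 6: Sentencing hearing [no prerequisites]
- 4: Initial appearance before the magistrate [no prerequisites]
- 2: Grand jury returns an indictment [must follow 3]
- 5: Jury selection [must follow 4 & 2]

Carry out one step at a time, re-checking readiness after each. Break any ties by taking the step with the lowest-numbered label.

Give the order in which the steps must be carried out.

4 → 6 → 3 → 2 → 5 → 1

4 and 6 have no prerequisites; 4 has the earlier label, so 4 is first.
6 is the only step now ready → 6.
3 needed 6, now all done → 3.
Next only 2 has its prerequisites met → 2.
5 needed 2 and 4, now all done → 5.
Next only 1 has its prerequisites met → 1.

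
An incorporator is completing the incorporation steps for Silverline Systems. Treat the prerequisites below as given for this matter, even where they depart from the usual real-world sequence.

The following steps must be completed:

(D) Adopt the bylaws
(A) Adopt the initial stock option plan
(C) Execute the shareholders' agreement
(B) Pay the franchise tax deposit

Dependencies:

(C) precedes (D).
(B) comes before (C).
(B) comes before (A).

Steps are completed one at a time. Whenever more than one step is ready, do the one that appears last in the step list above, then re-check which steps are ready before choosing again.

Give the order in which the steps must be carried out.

(B), (C), (A), (D)

(B) has no prerequisites → (B) first.
Ready: (C) and (A). (C) is listed later → (C).
Now (A) and (D) have their prerequisites met. (A) is listed later, so (A) next.
Next only (D) has its prerequisites met → (D).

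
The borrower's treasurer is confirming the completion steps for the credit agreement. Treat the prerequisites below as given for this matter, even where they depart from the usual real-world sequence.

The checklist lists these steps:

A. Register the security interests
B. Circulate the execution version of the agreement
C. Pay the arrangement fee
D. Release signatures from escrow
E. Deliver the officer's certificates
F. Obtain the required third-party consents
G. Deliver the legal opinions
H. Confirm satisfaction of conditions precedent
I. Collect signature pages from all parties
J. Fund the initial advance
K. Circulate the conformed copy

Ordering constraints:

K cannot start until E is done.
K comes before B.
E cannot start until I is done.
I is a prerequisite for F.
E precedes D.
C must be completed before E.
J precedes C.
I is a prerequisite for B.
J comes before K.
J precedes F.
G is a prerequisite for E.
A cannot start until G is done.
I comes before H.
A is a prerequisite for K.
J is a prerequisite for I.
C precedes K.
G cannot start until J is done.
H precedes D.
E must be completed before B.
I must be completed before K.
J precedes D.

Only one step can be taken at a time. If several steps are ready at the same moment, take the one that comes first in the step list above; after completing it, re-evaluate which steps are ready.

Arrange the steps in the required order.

J C G A I E F H D K B

Only J has no prerequisites, so it is first.
C, G and I are all available; C is listed earlier → C.
Ready: G and I. G is listed earlier → G.
Now A and I have their prerequisites met. A is listed earlier, so A next.
I needed J, now all done → I.
Now E, F and H have their prerequisites met. E is listed earlier, so E next.
K now also ready, so the ready set is {F, H, K}; F is listed earlier → F.
Ready: H and K. H is listed earlier → H.
Ready: D and K. D is listed earlier → D.
K is the only step now ready → K.
B needed E, I and K, now all done → B.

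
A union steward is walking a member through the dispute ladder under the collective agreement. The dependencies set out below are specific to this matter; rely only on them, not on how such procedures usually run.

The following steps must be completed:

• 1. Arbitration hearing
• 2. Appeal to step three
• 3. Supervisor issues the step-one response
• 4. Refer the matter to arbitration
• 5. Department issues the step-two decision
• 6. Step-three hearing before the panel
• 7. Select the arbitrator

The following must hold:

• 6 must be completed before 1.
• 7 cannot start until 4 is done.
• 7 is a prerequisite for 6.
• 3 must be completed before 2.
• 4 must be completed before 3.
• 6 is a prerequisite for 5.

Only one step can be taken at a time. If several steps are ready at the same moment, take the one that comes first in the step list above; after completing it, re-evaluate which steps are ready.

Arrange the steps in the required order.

4 → 3 → 2 → 7 → 6 → 1 → 5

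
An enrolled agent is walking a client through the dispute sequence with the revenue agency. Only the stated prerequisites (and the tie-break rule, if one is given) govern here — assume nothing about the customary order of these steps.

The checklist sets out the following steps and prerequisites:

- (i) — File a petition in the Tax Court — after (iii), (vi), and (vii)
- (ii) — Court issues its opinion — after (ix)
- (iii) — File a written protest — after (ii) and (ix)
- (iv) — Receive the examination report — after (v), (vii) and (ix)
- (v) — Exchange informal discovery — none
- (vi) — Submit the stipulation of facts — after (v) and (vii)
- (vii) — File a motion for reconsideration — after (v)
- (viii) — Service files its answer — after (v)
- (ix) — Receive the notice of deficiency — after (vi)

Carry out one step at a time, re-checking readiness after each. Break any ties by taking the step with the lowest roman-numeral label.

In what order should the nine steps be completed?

(v), (vii), (vi), (viii), (ix), (ii), (iii), (i), (iv)

(v) is the only step with nothing outstanding, so it goes first.
Ready: (vii) and (viii). (vii) has the earlier label → (vii).
(vi) and (viii) are both available; (vi) has the earlier label → (vi).
(ix) now also ready, so the ready set is {(viii), (ix)}; (viii) has the earlier label → (viii).
(ix) needed (vi), now all done → (ix).
(ii) and (iv) are both available; (ii) has the earlier label → (ii).
Ready: (iii) and (iv). (iii) has the earlier label → (iii).
(i) now also ready, so the ready set is {(i), (iv)}; (i) has the earlier label → (i).
(iv) is the only step now ready → (iv).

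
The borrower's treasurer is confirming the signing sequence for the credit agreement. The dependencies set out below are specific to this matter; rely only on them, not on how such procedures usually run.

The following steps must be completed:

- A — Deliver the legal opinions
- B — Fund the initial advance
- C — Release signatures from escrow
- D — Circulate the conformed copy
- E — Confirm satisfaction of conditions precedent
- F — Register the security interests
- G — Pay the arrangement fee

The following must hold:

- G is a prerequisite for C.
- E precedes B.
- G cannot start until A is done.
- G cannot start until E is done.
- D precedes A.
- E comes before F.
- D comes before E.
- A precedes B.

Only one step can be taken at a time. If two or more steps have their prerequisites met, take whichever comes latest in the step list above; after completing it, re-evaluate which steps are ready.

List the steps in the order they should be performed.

D E F A G C B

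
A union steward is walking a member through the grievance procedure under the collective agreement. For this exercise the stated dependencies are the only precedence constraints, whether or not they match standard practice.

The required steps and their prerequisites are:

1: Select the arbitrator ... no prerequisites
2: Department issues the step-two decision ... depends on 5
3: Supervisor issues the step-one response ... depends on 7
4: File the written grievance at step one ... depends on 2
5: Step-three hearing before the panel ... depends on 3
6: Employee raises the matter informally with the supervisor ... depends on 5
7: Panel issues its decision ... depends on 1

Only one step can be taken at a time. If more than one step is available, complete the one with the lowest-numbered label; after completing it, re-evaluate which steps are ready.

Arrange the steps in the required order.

1 has no prerequisites → 1 first.
7 needed 1, now all done → 7.
3 needed 7, now all done → 3.
5 needed 3, now all done → 5.
Now 2 and 6 have their prerequisites met. 2 has the earlier label, so 2 next.
4 now also ready, so the ready set is {4, 6}; 4 has the earlier label → 4.
6 is the only step now ready → 6.

1 → 7 → 3 → 5 → 2 → 4 → 6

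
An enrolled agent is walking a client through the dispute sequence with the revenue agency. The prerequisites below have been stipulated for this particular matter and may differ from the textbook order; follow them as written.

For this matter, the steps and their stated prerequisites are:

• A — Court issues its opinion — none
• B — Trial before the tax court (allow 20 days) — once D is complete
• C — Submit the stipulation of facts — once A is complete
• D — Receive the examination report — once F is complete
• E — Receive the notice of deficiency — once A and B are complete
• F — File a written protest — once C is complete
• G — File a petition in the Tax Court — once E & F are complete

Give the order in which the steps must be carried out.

A, C, F, D, B, E, G

A has no prerequisites → A first.
C needed A, now all done → C.
Next only F has its prerequisites met → F.
D needed F, now all done → D.
That leaves B as the only ready step → B.
Next only E has its prerequisites met → E.
G needed E and F, now all done → G.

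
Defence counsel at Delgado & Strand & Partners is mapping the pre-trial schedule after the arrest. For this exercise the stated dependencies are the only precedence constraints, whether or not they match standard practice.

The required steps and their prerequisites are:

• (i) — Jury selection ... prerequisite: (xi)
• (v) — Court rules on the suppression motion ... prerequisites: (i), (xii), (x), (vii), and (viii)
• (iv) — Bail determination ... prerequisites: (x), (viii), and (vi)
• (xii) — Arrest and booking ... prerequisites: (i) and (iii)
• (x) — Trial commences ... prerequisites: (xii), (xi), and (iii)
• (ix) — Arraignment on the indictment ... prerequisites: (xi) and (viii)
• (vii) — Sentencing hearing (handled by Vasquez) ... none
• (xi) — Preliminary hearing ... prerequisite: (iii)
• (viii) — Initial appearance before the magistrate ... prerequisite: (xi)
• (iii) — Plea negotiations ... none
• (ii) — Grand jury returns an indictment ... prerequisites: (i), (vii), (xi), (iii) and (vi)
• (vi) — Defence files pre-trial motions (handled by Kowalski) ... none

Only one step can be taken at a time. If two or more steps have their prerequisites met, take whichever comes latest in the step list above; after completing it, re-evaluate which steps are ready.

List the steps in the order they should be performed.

(vi), (iii) and (vii) have no prerequisites; (vi) is listed later, so (vi) is first.
(iii) and (vii) are both available; (iii) is listed later → (iii).
Now (xi) and (vii) have their prerequisites met. (xi) is listed later, so (xi) next.
(viii) and (i) now also ready, so the ready set is {(viii), (vii), (i)}; (viii) is listed later → (viii).
(ix) now also ready, so the ready set is {(vii), (ix), (i)}; (vii) is listed later → (vii).
Ready: (ix) and (i). (ix) is listed later → (ix).
That leaves (i) as the only ready step → (i).
Ready: (ii) and (xii). (ii) is listed later → (ii).
(xii) is the only step now ready → (xii).
That leaves (x) as the only ready step → (x).
Now (iv) and (v) have their prerequisites met. (iv) is listed later, so (iv) next.
(v) needed (viii), (vii), (x), (xii) and (i), now all done → (v).

(vi) (iii) (xi) (viii) (vii) (ix) (i) (ii) (xii) (x) (iv) (v)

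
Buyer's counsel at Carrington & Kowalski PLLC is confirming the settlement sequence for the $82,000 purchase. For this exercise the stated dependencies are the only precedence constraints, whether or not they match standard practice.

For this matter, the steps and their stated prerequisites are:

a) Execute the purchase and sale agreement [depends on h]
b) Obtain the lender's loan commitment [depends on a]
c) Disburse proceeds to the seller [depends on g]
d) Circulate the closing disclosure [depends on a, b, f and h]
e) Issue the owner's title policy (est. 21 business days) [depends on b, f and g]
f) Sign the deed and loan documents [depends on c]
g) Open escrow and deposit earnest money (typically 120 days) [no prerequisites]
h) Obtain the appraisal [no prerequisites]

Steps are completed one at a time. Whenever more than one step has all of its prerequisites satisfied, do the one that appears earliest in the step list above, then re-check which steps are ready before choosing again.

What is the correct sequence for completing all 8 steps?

g, c, f, h, a, b, d, e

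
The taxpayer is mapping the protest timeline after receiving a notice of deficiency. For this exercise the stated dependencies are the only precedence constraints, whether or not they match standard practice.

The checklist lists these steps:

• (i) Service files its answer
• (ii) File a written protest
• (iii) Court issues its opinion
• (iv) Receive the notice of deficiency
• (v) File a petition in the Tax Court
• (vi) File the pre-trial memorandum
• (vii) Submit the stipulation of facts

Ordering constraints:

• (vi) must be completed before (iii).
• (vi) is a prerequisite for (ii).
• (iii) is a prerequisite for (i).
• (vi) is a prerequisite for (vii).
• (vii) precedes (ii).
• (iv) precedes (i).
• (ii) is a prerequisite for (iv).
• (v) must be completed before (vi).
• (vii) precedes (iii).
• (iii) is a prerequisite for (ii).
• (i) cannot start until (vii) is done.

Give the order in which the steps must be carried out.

(v) has no prerequisites → (v) first.
(vi) is the only step now ready → (vi).
That leaves (vii) as the only ready step → (vii).
Next only (iii) has its prerequisites met → (iii).
(ii) needed (iii), (vi) and (vii), now all done → (ii).
(iv) needed (ii), now all done → (iv).
That leaves (i) as the only ready step → (i).

(v), (vi), (vii), (iii), (ii), (iv), (i)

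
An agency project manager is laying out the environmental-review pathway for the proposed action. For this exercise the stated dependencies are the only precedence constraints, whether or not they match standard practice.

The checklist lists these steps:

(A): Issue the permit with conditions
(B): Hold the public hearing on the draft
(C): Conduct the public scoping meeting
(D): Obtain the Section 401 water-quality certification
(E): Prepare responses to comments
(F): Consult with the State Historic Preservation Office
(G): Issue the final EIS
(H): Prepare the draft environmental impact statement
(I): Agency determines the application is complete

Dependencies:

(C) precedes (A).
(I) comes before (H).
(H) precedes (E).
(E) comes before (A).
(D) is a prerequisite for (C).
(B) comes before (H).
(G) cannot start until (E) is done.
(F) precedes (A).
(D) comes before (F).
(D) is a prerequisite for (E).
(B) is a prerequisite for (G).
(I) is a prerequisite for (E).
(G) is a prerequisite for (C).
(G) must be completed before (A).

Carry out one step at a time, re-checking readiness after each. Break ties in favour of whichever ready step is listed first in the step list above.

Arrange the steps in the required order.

(B) → (D) → (F) → (I) → (H) → (E) → (G) → (C) → (A)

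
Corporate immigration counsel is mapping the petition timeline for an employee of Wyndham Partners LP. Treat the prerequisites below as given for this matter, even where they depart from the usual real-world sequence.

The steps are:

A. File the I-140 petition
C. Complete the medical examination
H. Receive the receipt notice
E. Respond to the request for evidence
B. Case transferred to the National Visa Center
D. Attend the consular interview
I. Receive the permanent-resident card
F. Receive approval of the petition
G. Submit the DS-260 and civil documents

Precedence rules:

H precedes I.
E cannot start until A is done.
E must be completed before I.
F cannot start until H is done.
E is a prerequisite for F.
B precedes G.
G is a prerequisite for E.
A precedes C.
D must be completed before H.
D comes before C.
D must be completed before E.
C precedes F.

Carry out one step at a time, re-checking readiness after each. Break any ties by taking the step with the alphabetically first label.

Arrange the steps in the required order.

Nothing is required for A, B and D. A has the earlier label → A first.
Now B and D have their prerequisites met. B has the earlier label, so B next.
Now D and G have their prerequisites met. D has the earlier label, so D next.
Ready: C, G and H. C has the earlier label → C.
G and H are both available; G has the earlier label → G.
E and H are both available; E has the earlier label → E.
H is the only step now ready → H.
Now F and I have their prerequisites met. F has the earlier label, so F next.
I needed E and H, now all done → I.

A, B, D, C, G, E, H, F, I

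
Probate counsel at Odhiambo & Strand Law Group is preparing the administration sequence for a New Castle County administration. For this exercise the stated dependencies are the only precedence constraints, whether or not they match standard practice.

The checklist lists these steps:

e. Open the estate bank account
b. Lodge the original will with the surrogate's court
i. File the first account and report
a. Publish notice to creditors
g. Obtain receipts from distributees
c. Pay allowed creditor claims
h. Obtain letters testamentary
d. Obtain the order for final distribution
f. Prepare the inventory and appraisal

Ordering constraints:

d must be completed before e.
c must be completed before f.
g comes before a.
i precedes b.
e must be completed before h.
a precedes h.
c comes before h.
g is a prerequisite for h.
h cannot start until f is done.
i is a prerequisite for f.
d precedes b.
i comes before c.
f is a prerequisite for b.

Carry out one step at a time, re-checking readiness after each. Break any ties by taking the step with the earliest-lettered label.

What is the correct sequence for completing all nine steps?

d, g and i have no prerequisites; d has the earlier label, so d is first.
Ready: e, g and i. e has the earlier label → e.
Now g and i have their prerequisites met. g has the earlier label, so g next.
Ready: a and i. a has the earlier label → a.
i is the only step now ready → i.
Next only c has its prerequisites met → c.
f needed c and i, now all done → f.
Now b and h have their prerequisites met. b has the earlier label, so b next.
Next only h has its prerequisites met → h.

d, e, g, a, i, c, f, b, h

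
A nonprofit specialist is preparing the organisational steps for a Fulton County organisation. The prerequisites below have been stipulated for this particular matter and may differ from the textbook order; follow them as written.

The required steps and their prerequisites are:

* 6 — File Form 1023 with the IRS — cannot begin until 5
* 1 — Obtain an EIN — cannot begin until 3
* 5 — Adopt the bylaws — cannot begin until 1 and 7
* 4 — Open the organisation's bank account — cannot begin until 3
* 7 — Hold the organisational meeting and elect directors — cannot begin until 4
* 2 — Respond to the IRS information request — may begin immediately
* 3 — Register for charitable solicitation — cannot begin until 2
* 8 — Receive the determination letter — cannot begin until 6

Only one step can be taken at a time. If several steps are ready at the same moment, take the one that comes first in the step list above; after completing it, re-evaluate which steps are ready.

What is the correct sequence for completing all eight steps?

2 is the only step with nothing outstanding, so it goes first.
3 needed 2, now all done → 3.
1 and 4 are both available; 1 is listed earlier → 1.
4 is the only step now ready → 4.
Next only 7 has its prerequisites met → 7.
5 needed 1 and 7, now all done → 5.
6 needed 5, now all done → 6.
8 needed 6, now all done → 8.

2 → 3 → 1 → 4 → 7 → 5 → 6 → 8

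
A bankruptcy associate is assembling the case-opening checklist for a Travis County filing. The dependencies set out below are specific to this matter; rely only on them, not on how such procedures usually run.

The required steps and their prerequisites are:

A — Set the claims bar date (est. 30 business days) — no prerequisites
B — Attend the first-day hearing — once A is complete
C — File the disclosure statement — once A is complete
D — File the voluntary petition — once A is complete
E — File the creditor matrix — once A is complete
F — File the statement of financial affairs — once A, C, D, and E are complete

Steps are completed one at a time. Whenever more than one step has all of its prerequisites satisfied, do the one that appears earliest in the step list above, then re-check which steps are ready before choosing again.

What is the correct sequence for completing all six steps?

A, B, C, D, E, F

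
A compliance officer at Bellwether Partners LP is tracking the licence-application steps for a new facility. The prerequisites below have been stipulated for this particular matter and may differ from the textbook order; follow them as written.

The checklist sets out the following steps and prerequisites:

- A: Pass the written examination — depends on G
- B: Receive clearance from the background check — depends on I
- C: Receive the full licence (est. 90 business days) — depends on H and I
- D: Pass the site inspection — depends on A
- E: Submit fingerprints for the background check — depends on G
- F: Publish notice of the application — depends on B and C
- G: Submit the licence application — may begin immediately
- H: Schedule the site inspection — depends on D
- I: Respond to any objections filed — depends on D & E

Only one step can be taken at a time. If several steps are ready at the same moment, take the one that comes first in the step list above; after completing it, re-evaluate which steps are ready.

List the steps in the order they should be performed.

G, A, D, E, H, I, B, C, F

G has no prerequisites → G first.
Ready: A and E. A is listed earlier → A.
Now D and E have their prerequisites met. D is listed earlier, so D next.
Now E and H have their prerequisites met. E is listed earlier, so E next.
Ready: H and I. H is listed earlier → H.
I is the only step now ready → I.
Now B and C have their prerequisites met. B is listed earlier, so B next.
Next only C has its prerequisites met → C.
Next only F has its prerequisites met → F.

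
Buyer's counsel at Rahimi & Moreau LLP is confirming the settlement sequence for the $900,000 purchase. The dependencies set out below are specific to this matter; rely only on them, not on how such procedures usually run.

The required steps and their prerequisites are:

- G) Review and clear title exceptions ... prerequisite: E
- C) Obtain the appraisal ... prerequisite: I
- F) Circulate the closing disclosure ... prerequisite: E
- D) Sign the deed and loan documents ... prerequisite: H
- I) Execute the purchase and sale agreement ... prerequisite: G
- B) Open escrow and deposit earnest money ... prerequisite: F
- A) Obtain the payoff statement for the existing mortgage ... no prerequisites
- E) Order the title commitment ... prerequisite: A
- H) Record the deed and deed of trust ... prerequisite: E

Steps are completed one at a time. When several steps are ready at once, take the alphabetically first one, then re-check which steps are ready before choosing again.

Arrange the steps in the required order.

Only A has no prerequisites, so it is first.
That leaves E as the only ready step → E.
Ready: F, G and H. F has the earlier label → F.
Now B, G and H have their prerequisites met. B has the earlier label, so B next.
Now G and H have their prerequisites met. G has the earlier label, so G next.
I now also ready, so the ready set is {H, I}; H has the earlier label → H.
Now D and I have their prerequisites met. D has the earlier label, so D next.
I needed G, now all done → I.
C needed I, now all done → C.

A, E, F, B, G, H, D, I, C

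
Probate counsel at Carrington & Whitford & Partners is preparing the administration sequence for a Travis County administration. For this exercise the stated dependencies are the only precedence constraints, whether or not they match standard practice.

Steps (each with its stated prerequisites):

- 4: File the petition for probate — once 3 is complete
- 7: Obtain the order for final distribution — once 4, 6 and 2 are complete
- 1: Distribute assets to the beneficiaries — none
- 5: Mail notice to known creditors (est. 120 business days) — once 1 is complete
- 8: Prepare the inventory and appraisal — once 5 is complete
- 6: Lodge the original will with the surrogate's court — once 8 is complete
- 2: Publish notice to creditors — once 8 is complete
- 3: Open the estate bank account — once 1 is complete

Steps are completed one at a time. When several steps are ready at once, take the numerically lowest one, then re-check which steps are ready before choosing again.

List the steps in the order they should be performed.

Only 1 has no prerequisites, so it is first.
Now 3 and 5 have their prerequisites met. 3 has the earlier label, so 3 next.
4 now also ready, so the ready set is {4, 5}; 4 has the earlier label → 4.
Next only 5 has its prerequisites met → 5.
8 needed 5, now all done → 8.
Ready: 2 and 6. 2 has the earlier label → 2.
Next only 6 has its prerequisites met → 6.
Next only 7 has its prerequisites met → 7.

1 3 4 5 8 2 6 7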